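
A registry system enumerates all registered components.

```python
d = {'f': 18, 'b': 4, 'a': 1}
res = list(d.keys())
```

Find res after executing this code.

Step 1: d.keys() returns the dictionary keys in insertion order.
Therefore res = ['f', 'b', 'a'].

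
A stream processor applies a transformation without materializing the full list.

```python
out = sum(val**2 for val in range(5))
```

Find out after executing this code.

Step 1: Compute val**2 for each val in range(5):
  val=0: 0**2 = 0
  val=1: 1**2 = 1
  val=2: 2**2 = 4
  val=3: 3**2 = 9
  val=4: 4**2 = 16
Step 2: sum = 0 + 1 + 4 + 9 + 16 = 30.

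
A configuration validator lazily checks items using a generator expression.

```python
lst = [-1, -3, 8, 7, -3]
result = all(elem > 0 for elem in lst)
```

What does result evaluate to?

Step 1: Check elem > 0 for each element in [-1, -3, 8, 7, -3]:
  -1 > 0: False
  -3 > 0: False
  8 > 0: True
  7 > 0: True
  -3 > 0: False
Step 2: all() returns False.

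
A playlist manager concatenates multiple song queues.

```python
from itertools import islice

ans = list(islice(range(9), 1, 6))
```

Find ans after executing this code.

Step 1: islice(range(9), 1, 6) takes elements at indices [1, 6).
Step 2: Elements: [1, 2, 3, 4, 5].
Therefore ans = [1, 2, 3, 4, 5].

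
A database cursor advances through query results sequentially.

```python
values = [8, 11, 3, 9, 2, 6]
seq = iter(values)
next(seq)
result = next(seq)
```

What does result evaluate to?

Step 1: Create iterator over [8, 11, 3, 9, 2, 6].
Step 2: next() consumes 8.
Step 3: next() returns 11.
Therefore result = 11.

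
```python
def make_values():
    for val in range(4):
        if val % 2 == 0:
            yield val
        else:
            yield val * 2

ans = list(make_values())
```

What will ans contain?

Step 1: For each val in range(4), yield val if even, else val*2:
  val=0 (even): yield 0
  val=1 (odd): yield 1*2 = 2
  val=2 (even): yield 2
  val=3 (odd): yield 3*2 = 6
Therefore ans = [0, 2, 2, 6].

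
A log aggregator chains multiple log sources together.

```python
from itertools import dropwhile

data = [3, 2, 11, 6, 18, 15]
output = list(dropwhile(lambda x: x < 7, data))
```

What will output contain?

Step 1: dropwhile drops elements while < 7:
  3 < 7: dropped
  2 < 7: dropped
  11: kept (dropping stopped)
Step 2: Remaining elements kept regardless of condition.
Therefore output = [11, 6, 18, 15].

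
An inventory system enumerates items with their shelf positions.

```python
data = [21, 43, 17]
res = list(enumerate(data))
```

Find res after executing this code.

Step 1: enumerate pairs each element with its index:
  (0, 21)
  (1, 43)
  (2, 17)
Therefore res = [(0, 21), (1, 43), (2, 17)].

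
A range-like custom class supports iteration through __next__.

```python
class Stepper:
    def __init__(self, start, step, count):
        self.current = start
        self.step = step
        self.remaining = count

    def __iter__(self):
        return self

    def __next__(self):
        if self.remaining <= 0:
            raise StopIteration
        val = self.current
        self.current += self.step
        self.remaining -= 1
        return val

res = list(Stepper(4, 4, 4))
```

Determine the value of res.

Step 1: Stepper starts at 4, increments by 4, for 4 steps:
  Yield 4, then current += 4
  Yield 8, then current += 4
  Yield 12, then current += 4
  Yield 16, then current += 4
Therefore res = [4, 8, 12, 16].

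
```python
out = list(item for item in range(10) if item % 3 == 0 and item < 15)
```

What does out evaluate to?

Step 1: Filter range(10) where item % 3 == 0 and item < 15:
  item=0: both conditions met, included
  item=1: excluded (1 % 3 != 0)
  item=2: excluded (2 % 3 != 0)
  item=3: both conditions met, included
  item=4: excluded (4 % 3 != 0)
  item=5: excluded (5 % 3 != 0)
  item=6: both conditions met, included
  item=7: excluded (7 % 3 != 0)
  item=8: excluded (8 % 3 != 0)
  item=9: both conditions met, included
Therefore out = [0, 3, 6, 9].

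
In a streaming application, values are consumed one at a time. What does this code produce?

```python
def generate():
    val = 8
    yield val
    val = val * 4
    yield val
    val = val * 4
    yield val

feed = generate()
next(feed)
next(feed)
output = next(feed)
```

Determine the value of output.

Step 1: Trace through generator execution:
  Yield 1: val starts at 8, yield 8
  Yield 2: val = 8 * 4 = 32, yield 32
  Yield 3: val = 32 * 4 = 128, yield 128
Step 2: First next() gets 8, second next() gets the second value, third next() yields 128.
Therefore output = 128.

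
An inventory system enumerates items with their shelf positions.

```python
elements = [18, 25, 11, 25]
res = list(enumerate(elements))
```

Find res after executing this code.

Step 1: enumerate pairs each element with its index:
  (0, 18)
  (1, 25)
  (2, 11)
  (3, 25)
Therefore res = [(0, 18), (1, 25), (2, 11), (3, 25)].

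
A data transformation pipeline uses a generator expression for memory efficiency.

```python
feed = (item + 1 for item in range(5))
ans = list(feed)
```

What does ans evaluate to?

Step 1: For each item in range(5), compute item+1:
  item=0: 0+1 = 1
  item=1: 1+1 = 2
  item=2: 2+1 = 3
  item=3: 3+1 = 4
  item=4: 4+1 = 5
Therefore ans = [1, 2, 3, 4, 5].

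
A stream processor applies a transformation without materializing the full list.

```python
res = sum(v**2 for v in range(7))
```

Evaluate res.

Step 1: Compute v**2 for each v in range(7):
  v=0: 0**2 = 0
  v=1: 1**2 = 1
  v=2: 2**2 = 4
  v=3: 3**2 = 9
  v=4: 4**2 = 16
  v=5: 5**2 = 25
  v=6: 6**2 = 36
Step 2: sum = 0 + 1 + 4 + 9 + 16 + 25 + 36 = 91.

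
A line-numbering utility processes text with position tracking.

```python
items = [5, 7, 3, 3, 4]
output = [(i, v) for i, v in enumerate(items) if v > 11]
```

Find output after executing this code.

Step 1: Filter enumerate([5, 7, 3, 3, 4]) keeping v > 11:
  (0, 5): 5 <= 11, excluded
  (1, 7): 7 <= 11, excluded
  (2, 3): 3 <= 11, excluded
  (3, 3): 3 <= 11, excluded
  (4, 4): 4 <= 11, excluded
Therefore output = [].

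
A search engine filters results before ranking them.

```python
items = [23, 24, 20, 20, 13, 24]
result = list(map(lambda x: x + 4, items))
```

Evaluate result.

Step 1: Apply lambda x: x + 4 to each element:
  23 -> 27
  24 -> 28
  20 -> 24
  20 -> 24
  13 -> 17
  24 -> 28
Therefore result = [27, 28, 24, 24, 17, 28].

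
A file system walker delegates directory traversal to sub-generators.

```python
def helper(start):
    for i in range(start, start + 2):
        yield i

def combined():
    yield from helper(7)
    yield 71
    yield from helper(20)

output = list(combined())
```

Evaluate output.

Step 1: combined() delegates to helper(7):
  yield 7
  yield 8
Step 2: yield 71
Step 3: Delegates to helper(20):
  yield 20
  yield 21
Therefore output = [7, 8, 71, 20, 21].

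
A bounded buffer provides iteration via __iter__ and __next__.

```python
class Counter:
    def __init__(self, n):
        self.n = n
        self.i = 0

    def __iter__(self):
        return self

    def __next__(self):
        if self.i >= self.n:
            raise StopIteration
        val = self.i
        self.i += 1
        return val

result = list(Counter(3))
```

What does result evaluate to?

Step 1: Counter(3) creates an iterator counting 0 to 2.
Step 2: list() consumes all values: [0, 1, 2].
Therefore result = [0, 1, 2].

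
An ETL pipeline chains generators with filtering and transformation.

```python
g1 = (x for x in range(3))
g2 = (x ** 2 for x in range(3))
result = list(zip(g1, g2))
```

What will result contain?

Step 1: g1 produces [0, 1, 2].
Step 2: g2 produces [0, 1, 4].
Step 3: zip pairs them: [(0, 0), (1, 1), (2, 4)].
Therefore result = [(0, 0), (1, 1), (2, 4)].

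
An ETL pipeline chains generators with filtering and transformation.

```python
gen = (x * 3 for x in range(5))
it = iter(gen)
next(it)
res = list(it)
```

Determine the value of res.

Step 1: Generator produces [0, 3, 6, 9, 12].
Step 2: next(it) consumes first element (0).
Step 3: list(it) collects remaining: [3, 6, 9, 12].
Therefore res = [3, 6, 9, 12].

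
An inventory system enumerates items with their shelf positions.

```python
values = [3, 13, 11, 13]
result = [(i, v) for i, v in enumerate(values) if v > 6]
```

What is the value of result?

Step 1: Filter enumerate([3, 13, 11, 13]) keeping v > 6:
  (0, 3): 3 <= 6, excluded
  (1, 13): 13 > 6, included
  (2, 11): 11 > 6, included
  (3, 13): 13 > 6, included
Therefore result = [(1, 13), (2, 11), (3, 13)].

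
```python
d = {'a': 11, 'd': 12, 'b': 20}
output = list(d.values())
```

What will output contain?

Step 1: d.values() returns the dictionary values in insertion order.
Therefore output = [11, 12, 20].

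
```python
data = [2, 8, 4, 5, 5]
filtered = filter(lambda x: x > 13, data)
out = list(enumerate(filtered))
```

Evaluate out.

Step 1: Filter [2, 8, 4, 5, 5] for > 13: [].
Step 2: enumerate re-indexes from 0: [].
Therefore out = [].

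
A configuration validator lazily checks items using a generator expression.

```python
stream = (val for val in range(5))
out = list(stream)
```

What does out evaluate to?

Step 1: Generator expression iterates range(5): [0, 1, 2, 3, 4].
Step 2: list() collects all values.
Therefore out = [0, 1, 2, 3, 4].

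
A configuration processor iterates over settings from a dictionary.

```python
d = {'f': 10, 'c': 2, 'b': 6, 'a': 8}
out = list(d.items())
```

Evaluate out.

Step 1: d.items() returns (key, value) pairs in insertion order.
Therefore out = [('f', 10), ('c', 2), ('b', 6), ('a', 8)].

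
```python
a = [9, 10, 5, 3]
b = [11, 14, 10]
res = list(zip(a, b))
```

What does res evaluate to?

Step 1: zip stops at shortest (len(a)=4, len(b)=3):
  Index 0: (9, 11)
  Index 1: (10, 14)
  Index 2: (5, 10)
Step 2: Last element of a (3) has no pair, dropped.
Therefore res = [(9, 11), (10, 14), (5, 10)].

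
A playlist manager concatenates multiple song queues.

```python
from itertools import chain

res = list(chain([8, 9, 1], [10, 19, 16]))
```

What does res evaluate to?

Step 1: chain() concatenates iterables: [8, 9, 1] + [10, 19, 16].
Therefore res = [8, 9, 1, 10, 19, 16].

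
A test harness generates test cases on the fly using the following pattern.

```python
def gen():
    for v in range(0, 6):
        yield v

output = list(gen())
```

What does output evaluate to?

Step 1: The generator yields each value from range(0, 6).
Step 2: list() consumes all yields: [0, 1, 2, 3, 4, 5].
Therefore output = [0, 1, 2, 3, 4, 5].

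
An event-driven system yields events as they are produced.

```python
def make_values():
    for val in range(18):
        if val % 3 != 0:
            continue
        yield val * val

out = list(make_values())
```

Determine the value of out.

Step 1: Only yield val**2 when val is divisible by 3:
  val=0: 0 % 3 == 0, yield 0**2 = 0
  val=3: 3 % 3 == 0, yield 3**2 = 9
  val=6: 6 % 3 == 0, yield 6**2 = 36
  val=9: 9 % 3 == 0, yield 9**2 = 81
  val=12: 12 % 3 == 0, yield 12**2 = 144
  val=15: 15 % 3 == 0, yield 15**2 = 225
Therefore out = [0, 9, 36, 81, 144, 225].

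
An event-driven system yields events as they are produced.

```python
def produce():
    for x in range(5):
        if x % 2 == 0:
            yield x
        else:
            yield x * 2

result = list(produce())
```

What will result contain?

Step 1: For each x in range(5), yield x if even, else x*2:
  x=0 (even): yield 0
  x=1 (odd): yield 1*2 = 2
  x=2 (even): yield 2
  x=3 (odd): yield 3*2 = 6
  x=4 (even): yield 4
Therefore result = [0, 2, 2, 6, 4].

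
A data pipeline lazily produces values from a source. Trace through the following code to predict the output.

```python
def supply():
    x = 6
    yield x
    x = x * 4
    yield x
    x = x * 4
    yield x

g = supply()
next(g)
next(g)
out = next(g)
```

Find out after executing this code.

Step 1: Trace through generator execution:
  Yield 1: x starts at 6, yield 6
  Yield 2: x = 6 * 4 = 24, yield 24
  Yield 3: x = 24 * 4 = 96, yield 96
Step 2: First next() gets 6, second next() gets the second value, third next() yields 96.
Therefore out = 96.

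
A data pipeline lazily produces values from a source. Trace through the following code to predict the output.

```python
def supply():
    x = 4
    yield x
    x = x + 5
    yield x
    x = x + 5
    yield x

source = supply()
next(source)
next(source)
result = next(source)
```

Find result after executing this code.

Step 1: Trace through generator execution:
  Yield 1: x starts at 4, yield 4
  Yield 2: x = 4 + 5 = 9, yield 9
  Yield 3: x = 9 + 5 = 14, yield 14
Step 2: First next() gets 4, second next() gets the second value, third next() yields 14.
Therefore result = 14.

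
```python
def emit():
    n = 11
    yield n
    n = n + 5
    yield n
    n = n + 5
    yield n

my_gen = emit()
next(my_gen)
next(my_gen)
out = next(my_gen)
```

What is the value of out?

Step 1: Trace through generator execution:
  Yield 1: n starts at 11, yield 11
  Yield 2: n = 11 + 5 = 16, yield 16
  Yield 3: n = 16 + 5 = 21, yield 21
Step 2: First next() gets 11, second next() gets the second value, third next() yields 21.
Therefore out = 21.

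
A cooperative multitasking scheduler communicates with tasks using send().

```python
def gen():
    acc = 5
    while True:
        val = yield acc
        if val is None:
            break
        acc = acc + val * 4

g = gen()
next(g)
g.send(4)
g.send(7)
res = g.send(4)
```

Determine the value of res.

Step 1: next() -> yield acc=5.
Step 2: send(4) -> val=4, acc = 5 + 4*4 = 21, yield 21.
Step 3: send(7) -> val=7, acc = 21 + 7*4 = 49, yield 49.
Step 4: send(4) -> val=4, acc = 49 + 4*4 = 65, yield 65.
Therefore res = 65.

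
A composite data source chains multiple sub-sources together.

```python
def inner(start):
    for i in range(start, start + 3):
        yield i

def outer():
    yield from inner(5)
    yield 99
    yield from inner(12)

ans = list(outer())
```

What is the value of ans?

Step 1: outer() delegates to inner(5):
  yield 5
  yield 6
  yield 7
Step 2: yield 99
Step 3: Delegates to inner(12):
  yield 12
  yield 13
  yield 14
Therefore ans = [5, 6, 7, 99, 12, 13, 14].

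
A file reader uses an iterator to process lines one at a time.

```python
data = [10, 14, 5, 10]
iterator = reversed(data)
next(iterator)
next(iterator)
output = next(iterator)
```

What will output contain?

Step 1: reversed([10, 14, 5, 10]) gives iterator: [10, 5, 14, 10].
Step 2: First next() = 10, second next() = 5.
Step 3: Third next() = 14.
Therefore output = 14.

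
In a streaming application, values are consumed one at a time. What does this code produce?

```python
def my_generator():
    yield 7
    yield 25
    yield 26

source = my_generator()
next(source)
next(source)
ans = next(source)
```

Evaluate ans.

Step 1: my_generator() creates a generator.
Step 2: next(source) yields 7 (consumed and discarded).
Step 3: next(source) yields 25 (consumed and discarded).
Step 4: next(source) yields 26, assigned to ans.
Therefore ans = 26.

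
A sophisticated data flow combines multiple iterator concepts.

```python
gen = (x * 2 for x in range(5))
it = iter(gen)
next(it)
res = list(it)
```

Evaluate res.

Step 1: Generator produces [0, 2, 4, 6, 8].
Step 2: next(it) consumes first element (0).
Step 3: list(it) collects remaining: [2, 4, 6, 8].
Therefore res = [2, 4, 6, 8].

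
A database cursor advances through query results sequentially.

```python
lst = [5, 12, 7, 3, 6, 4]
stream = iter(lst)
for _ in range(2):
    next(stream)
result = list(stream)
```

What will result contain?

Step 1: Create iterator over [5, 12, 7, 3, 6, 4].
Step 2: Advance 2 positions (consuming [5, 12]).
Step 3: list() collects remaining elements: [7, 3, 6, 4].
Therefore result = [7, 3, 6, 4].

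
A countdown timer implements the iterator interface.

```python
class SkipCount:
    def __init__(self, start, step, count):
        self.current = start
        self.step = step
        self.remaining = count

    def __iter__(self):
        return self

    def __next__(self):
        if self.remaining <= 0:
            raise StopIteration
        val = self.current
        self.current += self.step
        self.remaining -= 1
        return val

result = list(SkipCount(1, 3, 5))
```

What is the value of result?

Step 1: SkipCount starts at 1, increments by 3, for 5 steps:
  Yield 1, then current += 3
  Yield 4, then current += 3
  Yield 7, then current += 3
  Yield 10, then current += 3
  Yield 13, then current += 3
Therefore result = [1, 4, 7, 10, 13].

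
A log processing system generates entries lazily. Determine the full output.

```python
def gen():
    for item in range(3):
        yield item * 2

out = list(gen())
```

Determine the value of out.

Step 1: For each item in range(3), yield item * 2:
  item=0: yield 0 * 2 = 0
  item=1: yield 1 * 2 = 2
  item=2: yield 2 * 2 = 4
Therefore out = [0, 2, 4].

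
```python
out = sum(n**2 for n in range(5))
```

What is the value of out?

Step 1: Compute n**2 for each n in range(5):
  n=0: 0**2 = 0
  n=1: 1**2 = 1
  n=2: 2**2 = 4
  n=3: 3**2 = 9
  n=4: 4**2 = 16
Step 2: sum = 0 + 1 + 4 + 9 + 16 = 30.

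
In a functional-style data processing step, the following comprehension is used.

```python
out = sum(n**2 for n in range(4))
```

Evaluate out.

Step 1: Compute n**2 for each n in range(4):
  n=0: 0**2 = 0
  n=1: 1**2 = 1
  n=2: 2**2 = 4
  n=3: 3**2 = 9
Step 2: sum = 0 + 1 + 4 + 9 = 14.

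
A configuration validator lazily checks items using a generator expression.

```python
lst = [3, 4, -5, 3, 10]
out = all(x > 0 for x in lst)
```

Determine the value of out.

Step 1: Check x > 0 for each element in [3, 4, -5, 3, 10]:
  3 > 0: True
  4 > 0: True
  -5 > 0: False
  3 > 0: True
  10 > 0: True
Step 2: all() returns False.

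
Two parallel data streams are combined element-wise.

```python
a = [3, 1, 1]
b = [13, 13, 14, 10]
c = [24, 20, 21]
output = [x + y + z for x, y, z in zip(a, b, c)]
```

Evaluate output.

Step 1: zip three lists (truncates to shortest, len=3):
  3 + 13 + 24 = 40
  1 + 13 + 20 = 34
  1 + 14 + 21 = 36
Therefore output = [40, 34, 36].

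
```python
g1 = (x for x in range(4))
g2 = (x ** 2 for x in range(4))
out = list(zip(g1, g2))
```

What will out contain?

Step 1: g1 produces [0, 1, 2, 3].
Step 2: g2 produces [0, 1, 4, 9].
Step 3: zip pairs them: [(0, 0), (1, 1), (2, 4), (3, 9)].
Therefore out = [(0, 0), (1, 1), (2, 4), (3, 9)].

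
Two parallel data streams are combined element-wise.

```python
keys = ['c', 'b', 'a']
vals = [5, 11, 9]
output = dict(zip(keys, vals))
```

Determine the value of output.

Step 1: zip pairs keys with values:
  'c' -> 5
  'b' -> 11
  'a' -> 9
Therefore output = {'c': 5, 'b': 11, 'a': 9}.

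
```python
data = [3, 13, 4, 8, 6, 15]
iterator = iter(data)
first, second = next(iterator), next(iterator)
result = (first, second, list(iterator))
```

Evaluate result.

Step 1: Create iterator over [3, 13, 4, 8, 6, 15].
Step 2: first = 3, second = 13.
Step 3: Remaining elements: [4, 8, 6, 15].
Therefore result = (3, 13, [4, 8, 6, 15]).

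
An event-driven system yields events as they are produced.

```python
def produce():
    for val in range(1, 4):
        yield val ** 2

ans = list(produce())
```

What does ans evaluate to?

Step 1: For each val in range(1, 4), yield val**2:
  val=1: yield 1**2 = 1
  val=2: yield 2**2 = 4
  val=3: yield 3**2 = 9
Therefore ans = [1, 4, 9].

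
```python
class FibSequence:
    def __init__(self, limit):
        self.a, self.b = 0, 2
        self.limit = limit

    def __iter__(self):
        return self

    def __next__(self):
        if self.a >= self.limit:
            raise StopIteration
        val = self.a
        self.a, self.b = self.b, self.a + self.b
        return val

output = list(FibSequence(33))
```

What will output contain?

Step 1: Fibonacci-like sequence (a=0, b=2) until >= 33:
  Yield 0, then a,b = 2,2
  Yield 2, then a,b = 2,4
  Yield 2, then a,b = 4,6
  Yield 4, then a,b = 6,10
  Yield 6, then a,b = 10,16
  Yield 10, then a,b = 16,26
  Yield 16, then a,b = 26,42
  Yield 26, then a,b = 42,68
Step 2: 42 >= 33, stop.
Therefore output = [0, 2, 2, 4, 6, 10, 16, 26].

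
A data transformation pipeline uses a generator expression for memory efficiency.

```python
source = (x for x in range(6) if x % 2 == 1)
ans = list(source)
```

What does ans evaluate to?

Step 1: Filter range(6) keeping only odd values:
  x=0: even, excluded
  x=1: odd, included
  x=2: even, excluded
  x=3: odd, included
  x=4: even, excluded
  x=5: odd, included
Therefore ans = [1, 3, 5].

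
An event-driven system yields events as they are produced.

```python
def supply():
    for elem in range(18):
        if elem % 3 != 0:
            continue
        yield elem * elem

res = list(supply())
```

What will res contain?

Step 1: Only yield elem**2 when elem is divisible by 3:
  elem=0: 0 % 3 == 0, yield 0**2 = 0
  elem=3: 3 % 3 == 0, yield 3**2 = 9
  elem=6: 6 % 3 == 0, yield 6**2 = 36
  elem=9: 9 % 3 == 0, yield 9**2 = 81
  elem=12: 12 % 3 == 0, yield 12**2 = 144
  elem=15: 15 % 3 == 0, yield 15**2 = 225
Therefore res = [0, 9, 36, 81, 144, 225].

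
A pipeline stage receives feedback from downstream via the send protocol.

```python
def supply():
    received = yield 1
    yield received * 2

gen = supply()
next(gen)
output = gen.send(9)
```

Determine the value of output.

Step 1: next(gen) advances to first yield, producing 1.
Step 2: send(9) resumes, received = 9.
Step 3: yield received * 2 = 9 * 2 = 18.
Therefore output = 18.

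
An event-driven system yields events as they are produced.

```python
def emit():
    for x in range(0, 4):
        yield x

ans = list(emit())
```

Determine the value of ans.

Step 1: The generator yields each value from range(0, 4).
Step 2: list() consumes all yields: [0, 1, 2, 3].
Therefore ans = [0, 1, 2, 3].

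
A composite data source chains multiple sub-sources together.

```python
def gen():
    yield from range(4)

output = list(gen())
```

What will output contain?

Step 1: yield from delegates to the iterable, yielding each element.
Step 2: Collected values: [0, 1, 2, 3].
Therefore output = [0, 1, 2, 3].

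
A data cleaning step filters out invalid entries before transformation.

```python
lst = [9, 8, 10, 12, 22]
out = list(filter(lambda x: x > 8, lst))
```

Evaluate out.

Step 1: Filter elements > 8:
  9: kept
  8: removed
  10: kept
  12: kept
  22: kept
Therefore out = [9, 10, 12, 22].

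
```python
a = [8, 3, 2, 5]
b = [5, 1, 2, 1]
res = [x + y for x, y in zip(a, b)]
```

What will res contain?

Step 1: Add corresponding elements:
  8 + 5 = 13
  3 + 1 = 4
  2 + 2 = 4
  5 + 1 = 6
Therefore res = [13, 4, 4, 6].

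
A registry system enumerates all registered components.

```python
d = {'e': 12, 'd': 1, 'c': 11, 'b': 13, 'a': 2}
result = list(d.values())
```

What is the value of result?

Step 1: d.values() returns the dictionary values in insertion order.
Therefore result = [12, 1, 11, 13, 2].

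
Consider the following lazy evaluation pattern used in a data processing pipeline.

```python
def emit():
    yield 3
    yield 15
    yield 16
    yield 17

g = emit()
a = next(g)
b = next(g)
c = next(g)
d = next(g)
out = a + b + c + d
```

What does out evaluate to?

Step 1: Create generator and consume all values:
  a = next(g) = 3
  b = next(g) = 15
  c = next(g) = 16
  d = next(g) = 17
Step 2: out = 3 + 15 + 16 + 17 = 51.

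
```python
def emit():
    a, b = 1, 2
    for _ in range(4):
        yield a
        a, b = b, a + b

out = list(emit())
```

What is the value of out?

Step 1: Fibonacci-like sequence starting with a=1, b=2:
  Iteration 1: yield a=1, then a,b = 2,3
  Iteration 2: yield a=2, then a,b = 3,5
  Iteration 3: yield a=3, then a,b = 5,8
  Iteration 4: yield a=5, then a,b = 8,13
Therefore out = [1, 2, 3, 5].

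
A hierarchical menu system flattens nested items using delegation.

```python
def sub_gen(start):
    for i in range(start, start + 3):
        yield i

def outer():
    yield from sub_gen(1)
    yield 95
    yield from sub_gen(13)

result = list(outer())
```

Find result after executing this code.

Step 1: outer() delegates to sub_gen(1):
  yield 1
  yield 2
  yield 3
Step 2: yield 95
Step 3: Delegates to sub_gen(13):
  yield 13
  yield 14
  yield 15
Therefore result = [1, 2, 3, 95, 13, 14, 15].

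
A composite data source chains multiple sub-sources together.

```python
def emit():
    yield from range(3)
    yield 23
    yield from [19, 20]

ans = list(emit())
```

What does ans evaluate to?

Step 1: Trace yields in order:
  yield 0
  yield 1
  yield 2
  yield 23
  yield 19
  yield 20
Therefore ans = [0, 1, 2, 23, 19, 20].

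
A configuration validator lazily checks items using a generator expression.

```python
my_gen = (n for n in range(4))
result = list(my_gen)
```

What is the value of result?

Step 1: Generator expression iterates range(4): [0, 1, 2, 3].
Step 2: list() collects all values.
Therefore result = [0, 1, 2, 3].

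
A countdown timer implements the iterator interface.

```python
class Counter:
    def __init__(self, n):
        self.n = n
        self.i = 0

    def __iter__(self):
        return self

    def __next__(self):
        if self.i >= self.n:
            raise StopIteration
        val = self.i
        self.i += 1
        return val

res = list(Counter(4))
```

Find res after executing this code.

Step 1: Counter(4) creates an iterator counting 0 to 3.
Step 2: list() consumes all values: [0, 1, 2, 3].
Therefore res = [0, 1, 2, 3].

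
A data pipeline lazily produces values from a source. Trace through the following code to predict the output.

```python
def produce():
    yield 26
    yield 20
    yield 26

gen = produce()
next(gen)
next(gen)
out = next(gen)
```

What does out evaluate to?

Step 1: produce() creates a generator.
Step 2: next(gen) yields 26 (consumed and discarded).
Step 3: next(gen) yields 20 (consumed and discarded).
Step 4: next(gen) yields 26, assigned to out.
Therefore out = 26.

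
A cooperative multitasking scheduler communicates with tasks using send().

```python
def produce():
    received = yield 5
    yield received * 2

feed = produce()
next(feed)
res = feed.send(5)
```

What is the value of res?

Step 1: next(feed) advances to first yield, producing 5.
Step 2: send(5) resumes, received = 5.
Step 3: yield received * 2 = 5 * 2 = 10.
Therefore res = 10.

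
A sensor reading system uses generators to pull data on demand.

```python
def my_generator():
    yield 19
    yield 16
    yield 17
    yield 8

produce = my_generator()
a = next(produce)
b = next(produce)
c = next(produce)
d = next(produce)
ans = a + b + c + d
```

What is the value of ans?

Step 1: Create generator and consume all values:
  a = next(produce) = 19
  b = next(produce) = 16
  c = next(produce) = 17
  d = next(produce) = 8
Step 2: ans = 19 + 16 + 17 + 8 = 60.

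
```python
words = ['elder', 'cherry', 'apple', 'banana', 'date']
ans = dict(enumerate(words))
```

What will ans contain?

Step 1: enumerate pairs indices with words:
  0 -> 'elder'
  1 -> 'cherry'
  2 -> 'apple'
  3 -> 'banana'
  4 -> 'date'
Therefore ans = {0: 'elder', 1: 'cherry', 2: 'apple', 3: 'banana', 4: 'date'}.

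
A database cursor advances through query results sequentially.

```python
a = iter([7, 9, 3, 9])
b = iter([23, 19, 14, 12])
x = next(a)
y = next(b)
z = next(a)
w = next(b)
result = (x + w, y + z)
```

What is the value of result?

Step 1: a iterates [7, 9, 3, 9], b iterates [23, 19, 14, 12].
Step 2: x = next(a) = 7, y = next(b) = 23.
Step 3: z = next(a) = 9, w = next(b) = 19.
Step 4: result = (7 + 19, 23 + 9) = (26, 32).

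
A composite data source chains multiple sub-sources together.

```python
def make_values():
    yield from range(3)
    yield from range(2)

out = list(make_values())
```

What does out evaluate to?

Step 1: Trace yields in order:
  yield 0
  yield 1
  yield 2
  yield 0
  yield 1
Therefore out = [0, 1, 2, 0, 1].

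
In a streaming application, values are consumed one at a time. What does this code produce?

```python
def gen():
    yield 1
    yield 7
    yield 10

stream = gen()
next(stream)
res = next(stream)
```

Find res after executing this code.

Step 1: gen() creates a generator.
Step 2: next(stream) yields 1 (consumed and discarded).
Step 3: next(stream) yields 7, assigned to res.
Therefore res = 7.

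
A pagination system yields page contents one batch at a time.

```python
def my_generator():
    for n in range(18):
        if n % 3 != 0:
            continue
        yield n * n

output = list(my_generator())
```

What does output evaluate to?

Step 1: Only yield n**2 when n is divisible by 3:
  n=0: 0 % 3 == 0, yield 0**2 = 0
  n=3: 3 % 3 == 0, yield 3**2 = 9
  n=6: 6 % 3 == 0, yield 6**2 = 36
  n=9: 9 % 3 == 0, yield 9**2 = 81
  n=12: 12 % 3 == 0, yield 12**2 = 144
  n=15: 15 % 3 == 0, yield 15**2 = 225
Therefore output = [0, 9, 36, 81, 144, 225].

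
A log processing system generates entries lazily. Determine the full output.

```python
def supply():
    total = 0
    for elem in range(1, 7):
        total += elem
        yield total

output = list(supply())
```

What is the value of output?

Step 1: Generator accumulates running sum:
  elem=1: total = 1, yield 1
  elem=2: total = 3, yield 3
  elem=3: total = 6, yield 6
  elem=4: total = 10, yield 10
  elem=5: total = 15, yield 15
  elem=6: total = 21, yield 21
Therefore output = [1, 3, 6, 10, 15, 21].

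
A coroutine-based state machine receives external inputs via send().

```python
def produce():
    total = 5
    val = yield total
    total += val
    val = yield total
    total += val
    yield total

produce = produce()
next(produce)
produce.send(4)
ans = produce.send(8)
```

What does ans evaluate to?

Step 1: next() -> yield total=5.
Step 2: send(4) -> val=4, total = 5+4 = 9, yield 9.
Step 3: send(8) -> val=8, total = 9+8 = 17, yield 17.
Therefore ans = 17.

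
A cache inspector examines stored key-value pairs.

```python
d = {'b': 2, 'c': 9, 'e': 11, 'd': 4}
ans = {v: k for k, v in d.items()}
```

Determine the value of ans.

Step 1: Invert dict (swap keys and values):
  'b': 2 -> 2: 'b'
  'c': 9 -> 9: 'c'
  'e': 11 -> 11: 'e'
  'd': 4 -> 4: 'd'
Therefore ans = {2: 'b', 9: 'c', 11: 'e', 4: 'd'}.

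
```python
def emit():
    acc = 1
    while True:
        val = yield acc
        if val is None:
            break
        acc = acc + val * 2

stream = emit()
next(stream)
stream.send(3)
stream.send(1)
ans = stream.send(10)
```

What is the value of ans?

Step 1: next() -> yield acc=1.
Step 2: send(3) -> val=3, acc = 1 + 3*2 = 7, yield 7.
Step 3: send(1) -> val=1, acc = 7 + 1*2 = 9, yield 9.
Step 4: send(10) -> val=10, acc = 9 + 10*2 = 29, yield 29.
Therefore ans = 29.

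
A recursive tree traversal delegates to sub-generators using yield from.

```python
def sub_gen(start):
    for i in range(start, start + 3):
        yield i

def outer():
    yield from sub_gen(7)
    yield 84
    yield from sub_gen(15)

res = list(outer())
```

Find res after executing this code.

Step 1: outer() delegates to sub_gen(7):
  yield 7
  yield 8
  yield 9
Step 2: yield 84
Step 3: Delegates to sub_gen(15):
  yield 15
  yield 16
  yield 17
Therefore res = [7, 8, 9, 84, 15, 16, 17].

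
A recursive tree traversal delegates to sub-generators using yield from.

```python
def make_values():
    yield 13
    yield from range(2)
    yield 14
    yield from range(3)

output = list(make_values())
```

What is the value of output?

Step 1: Trace yields in order:
  yield 13
  yield 0
  yield 1
  yield 14
  yield 0
  yield 1
  yield 2
Therefore output = [13, 0, 1, 14, 0, 1, 2].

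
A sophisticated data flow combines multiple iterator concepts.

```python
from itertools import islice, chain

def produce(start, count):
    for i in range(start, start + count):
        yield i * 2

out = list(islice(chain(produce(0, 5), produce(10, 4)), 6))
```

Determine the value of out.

Step 1: produce(0, 5) yields [0, 2, 4, 6, 8].
Step 2: produce(10, 4) yields [20, 22, 24, 26].
Step 3: chain concatenates: [0, 2, 4, 6, 8, 20, 22, 24, 26].
Step 4: islice takes first 6: [0, 2, 4, 6, 8, 20].
Therefore out = [0, 2, 4, 6, 8, 20].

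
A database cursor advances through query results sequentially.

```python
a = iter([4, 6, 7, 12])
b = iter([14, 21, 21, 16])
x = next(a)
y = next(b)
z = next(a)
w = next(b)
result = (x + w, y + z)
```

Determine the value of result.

Step 1: a iterates [4, 6, 7, 12], b iterates [14, 21, 21, 16].
Step 2: x = next(a) = 4, y = next(b) = 14.
Step 3: z = next(a) = 6, w = next(b) = 21.
Step 4: result = (4 + 21, 14 + 6) = (25, 20).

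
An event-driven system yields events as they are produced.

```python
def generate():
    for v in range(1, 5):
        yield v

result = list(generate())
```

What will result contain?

Step 1: The generator yields each value from range(1, 5).
Step 2: list() consumes all yields: [1, 2, 3, 4].
Therefore result = [1, 2, 3, 4].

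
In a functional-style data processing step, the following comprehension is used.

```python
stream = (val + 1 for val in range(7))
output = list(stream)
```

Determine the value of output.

Step 1: For each val in range(7), compute val+1:
  val=0: 0+1 = 1
  val=1: 1+1 = 2
  val=2: 2+1 = 3
  val=3: 3+1 = 4
  val=4: 4+1 = 5
  val=5: 5+1 = 6
  val=6: 6+1 = 7
Therefore output = [1, 2, 3, 4, 5, 6, 7].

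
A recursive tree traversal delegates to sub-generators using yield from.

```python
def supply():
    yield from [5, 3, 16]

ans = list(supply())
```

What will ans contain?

Step 1: yield from delegates to the iterable, yielding each element.
Step 2: Collected values: [5, 3, 16].
Therefore ans = [5, 3, 16].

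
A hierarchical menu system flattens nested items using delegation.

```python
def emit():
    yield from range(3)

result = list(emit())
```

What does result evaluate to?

Step 1: yield from delegates to the iterable, yielding each element.
Step 2: Collected values: [0, 1, 2].
Therefore result = [0, 1, 2].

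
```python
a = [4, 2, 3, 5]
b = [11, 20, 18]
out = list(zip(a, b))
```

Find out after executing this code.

Step 1: zip stops at shortest (len(a)=4, len(b)=3):
  Index 0: (4, 11)
  Index 1: (2, 20)
  Index 2: (3, 18)
Step 2: Last element of a (5) has no pair, dropped.
Therefore out = [(4, 11), (2, 20), (3, 18)].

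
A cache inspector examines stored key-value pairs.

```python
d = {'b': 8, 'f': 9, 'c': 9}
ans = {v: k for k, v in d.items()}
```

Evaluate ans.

Step 1: Invert dict (swap keys and values):
  'b': 8 -> 8: 'b'
  'f': 9 -> 9: 'f'
  'c': 9 -> 9: 'c'
Therefore ans = {8: 'b', 9: 'c'}.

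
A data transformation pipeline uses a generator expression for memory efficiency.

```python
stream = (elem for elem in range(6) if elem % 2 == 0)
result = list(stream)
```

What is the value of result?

Step 1: Filter range(6) keeping only even values:
  elem=0: even, included
  elem=1: odd, excluded
  elem=2: even, included
  elem=3: odd, excluded
  elem=4: even, included
  elem=5: odd, excluded
Therefore result = [0, 2, 4].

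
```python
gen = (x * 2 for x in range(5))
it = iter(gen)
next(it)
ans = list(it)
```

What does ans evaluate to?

Step 1: Generator produces [0, 2, 4, 6, 8].
Step 2: next(it) consumes first element (0).
Step 3: list(it) collects remaining: [2, 4, 6, 8].
Therefore ans = [2, 4, 6, 8].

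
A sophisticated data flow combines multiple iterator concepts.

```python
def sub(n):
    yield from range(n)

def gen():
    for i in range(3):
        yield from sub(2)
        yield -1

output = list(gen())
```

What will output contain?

Step 1: For each i in range(3):
  i=0: yield from sub(2) -> [0, 1], then yield -1
  i=1: yield from sub(2) -> [0, 1], then yield -1
  i=2: yield from sub(2) -> [0, 1], then yield -1
Therefore output = [0, 1, -1, 0, 1, -1, 0, 1, -1].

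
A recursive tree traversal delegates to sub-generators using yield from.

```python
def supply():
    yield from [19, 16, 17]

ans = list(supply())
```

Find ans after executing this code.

Step 1: yield from delegates to the iterable, yielding each element.
Step 2: Collected values: [19, 16, 17].
Therefore ans = [19, 16, 17].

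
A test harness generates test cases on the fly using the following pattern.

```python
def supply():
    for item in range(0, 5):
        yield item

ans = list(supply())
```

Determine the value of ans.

Step 1: The generator yields each value from range(0, 5).
Step 2: list() consumes all yields: [0, 1, 2, 3, 4].
Therefore ans = [0, 1, 2, 3, 4].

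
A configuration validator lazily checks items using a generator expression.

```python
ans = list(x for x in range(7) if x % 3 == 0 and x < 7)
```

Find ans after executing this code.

Step 1: Filter range(7) where x % 3 == 0 and x < 7:
  x=0: both conditions met, included
  x=1: excluded (1 % 3 != 0)
  x=2: excluded (2 % 3 != 0)
  x=3: both conditions met, included
  x=4: excluded (4 % 3 != 0)
  x=5: excluded (5 % 3 != 0)
  x=6: both conditions met, included
Therefore ans = [0, 3, 6].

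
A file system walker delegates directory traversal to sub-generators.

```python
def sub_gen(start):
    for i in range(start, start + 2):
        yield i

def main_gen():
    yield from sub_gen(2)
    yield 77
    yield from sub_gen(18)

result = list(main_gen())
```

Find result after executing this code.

Step 1: main_gen() delegates to sub_gen(2):
  yield 2
  yield 3
Step 2: yield 77
Step 3: Delegates to sub_gen(18):
  yield 18
  yield 19
Therefore result = [2, 3, 77, 18, 19].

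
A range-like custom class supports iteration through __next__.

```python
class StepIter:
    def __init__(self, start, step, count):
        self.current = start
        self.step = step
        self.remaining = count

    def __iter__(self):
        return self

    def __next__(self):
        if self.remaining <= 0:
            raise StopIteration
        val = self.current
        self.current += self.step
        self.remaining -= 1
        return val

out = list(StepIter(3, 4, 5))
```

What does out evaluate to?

Step 1: StepIter starts at 3, increments by 4, for 5 steps:
  Yield 3, then current += 4
  Yield 7, then current += 4
  Yield 11, then current += 4
  Yield 15, then current += 4
  Yield 19, then current += 4
Therefore out = [3, 7, 11, 15, 19].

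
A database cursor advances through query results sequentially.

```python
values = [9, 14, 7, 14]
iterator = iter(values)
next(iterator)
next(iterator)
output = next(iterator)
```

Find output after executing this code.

Step 1: Create iterator over [9, 14, 7, 14].
Step 2: next() consumes 9.
Step 3: next() consumes 14.
Step 4: next() returns 7.
Therefore output = 7.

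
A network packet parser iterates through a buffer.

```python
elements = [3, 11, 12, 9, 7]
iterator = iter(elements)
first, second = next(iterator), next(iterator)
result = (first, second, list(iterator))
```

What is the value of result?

Step 1: Create iterator over [3, 11, 12, 9, 7].
Step 2: first = 3, second = 11.
Step 3: Remaining elements: [12, 9, 7].
Therefore result = (3, 11, [12, 9, 7]).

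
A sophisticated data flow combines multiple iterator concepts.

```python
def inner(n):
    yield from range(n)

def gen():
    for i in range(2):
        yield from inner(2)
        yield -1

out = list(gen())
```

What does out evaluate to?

Step 1: For each i in range(2):
  i=0: yield from inner(2) -> [0, 1], then yield -1
  i=1: yield from inner(2) -> [0, 1], then yield -1
Therefore out = [0, 1, -1, 0, 1, -1].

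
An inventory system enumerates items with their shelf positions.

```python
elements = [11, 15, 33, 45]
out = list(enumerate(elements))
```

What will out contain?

Step 1: enumerate pairs each element with its index:
  (0, 11)
  (1, 15)
  (2, 33)
  (3, 45)
Therefore out = [(0, 11), (1, 15), (2, 33), (3, 45)].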